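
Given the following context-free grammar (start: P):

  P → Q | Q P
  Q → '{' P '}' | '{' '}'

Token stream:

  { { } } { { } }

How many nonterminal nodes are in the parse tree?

8

[P [Q { [P [Q { }]] }] [P [Q { [P [Q { }]] }]]]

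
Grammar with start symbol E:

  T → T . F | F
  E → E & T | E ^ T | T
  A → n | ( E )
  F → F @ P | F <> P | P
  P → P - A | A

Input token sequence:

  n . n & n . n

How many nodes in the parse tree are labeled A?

[E [E [T [T [F [P [A n]]]] . [F [P [A n]]]]] & [T [T [F [P [A n]]]] . [F [P [A n]]]]]

4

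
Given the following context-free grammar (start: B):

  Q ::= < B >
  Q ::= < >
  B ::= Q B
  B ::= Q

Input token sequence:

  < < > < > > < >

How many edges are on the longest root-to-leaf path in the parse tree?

[B [Q < [B [Q < >] [B [Q < >]]] >] [B [Q < >]]]

5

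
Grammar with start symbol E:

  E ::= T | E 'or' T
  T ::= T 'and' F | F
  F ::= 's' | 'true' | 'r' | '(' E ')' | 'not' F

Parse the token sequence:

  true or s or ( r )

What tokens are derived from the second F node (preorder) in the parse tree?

s

[E [E [E [T [F true]]] or [T [F s]]] or [T [F ( [E [T [F r]]] )]]]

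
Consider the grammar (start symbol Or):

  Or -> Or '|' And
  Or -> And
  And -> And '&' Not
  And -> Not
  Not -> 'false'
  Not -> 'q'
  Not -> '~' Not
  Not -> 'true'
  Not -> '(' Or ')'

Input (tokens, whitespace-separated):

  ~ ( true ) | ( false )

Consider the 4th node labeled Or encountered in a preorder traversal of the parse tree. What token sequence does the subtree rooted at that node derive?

false

[Or [Or [And [Not ~ [Not ( [Or [And [Not true]]] )]]]] | [And [Not ( [Or [And [Not false]]] )]]]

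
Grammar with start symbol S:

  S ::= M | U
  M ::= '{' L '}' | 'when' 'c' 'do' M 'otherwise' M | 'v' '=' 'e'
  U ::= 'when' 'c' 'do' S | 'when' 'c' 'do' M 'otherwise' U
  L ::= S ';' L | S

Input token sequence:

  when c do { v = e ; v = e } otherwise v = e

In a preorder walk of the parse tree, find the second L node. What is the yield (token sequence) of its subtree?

[S [M when c do [M { [L [S [M v = e]] ; [L [S [M v = e]]]] }] otherwise [M v = e]]]

v = e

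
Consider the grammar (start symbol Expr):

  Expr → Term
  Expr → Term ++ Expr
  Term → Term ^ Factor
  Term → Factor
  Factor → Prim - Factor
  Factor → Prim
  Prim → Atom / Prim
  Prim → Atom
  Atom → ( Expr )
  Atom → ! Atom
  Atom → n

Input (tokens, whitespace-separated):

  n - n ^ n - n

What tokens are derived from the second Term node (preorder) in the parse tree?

n - n

[Expr [Term [Term [Factor [Prim [Atom n]] - [Factor [Prim [Atom n]]]]] ^ [Factor [Prim [Atom n]] - [Factor [Prim [Atom n]]]]]]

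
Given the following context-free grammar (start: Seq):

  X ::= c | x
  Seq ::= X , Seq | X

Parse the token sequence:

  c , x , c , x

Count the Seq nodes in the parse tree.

4

[Seq [X c] , [Seq [X x] , [Seq [X c] , [Seq [X x]]]]]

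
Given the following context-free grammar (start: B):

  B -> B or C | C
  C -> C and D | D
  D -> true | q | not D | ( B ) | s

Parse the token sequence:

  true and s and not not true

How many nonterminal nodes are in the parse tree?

9

[B [C [C [C [D true]] and [D s]] and [D not [D not [D true]]]]]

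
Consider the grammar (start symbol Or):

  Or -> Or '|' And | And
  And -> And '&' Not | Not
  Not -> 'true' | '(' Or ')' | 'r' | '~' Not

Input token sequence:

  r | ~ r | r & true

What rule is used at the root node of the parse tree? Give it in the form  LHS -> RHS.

Or -> Or '|' And

[Or [Or [Or [And [Not r]]] | [And [Not ~ [Not r]]]] | [And [And [Not r]] & [Not true]]]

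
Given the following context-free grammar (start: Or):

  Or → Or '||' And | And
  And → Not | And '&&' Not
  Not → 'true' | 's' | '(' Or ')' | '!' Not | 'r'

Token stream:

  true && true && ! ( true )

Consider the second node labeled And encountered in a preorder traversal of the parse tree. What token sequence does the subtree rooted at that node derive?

true && true

[Or [And [And [And [Not true]] && [Not true]] && [Not ! [Not ( [Or [And [Not true]]] )]]]]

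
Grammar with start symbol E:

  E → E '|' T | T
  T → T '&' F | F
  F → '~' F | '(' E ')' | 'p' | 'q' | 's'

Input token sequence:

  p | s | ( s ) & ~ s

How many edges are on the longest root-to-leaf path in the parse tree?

[E [E [E [T [F p]]] | [T [F s]]] | [T [T [F ( [E [T [F s]]] )]] & [F ~ [F s]]]]

7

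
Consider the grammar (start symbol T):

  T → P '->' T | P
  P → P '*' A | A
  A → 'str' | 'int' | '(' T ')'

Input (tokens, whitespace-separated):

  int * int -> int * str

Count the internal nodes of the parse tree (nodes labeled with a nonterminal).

10

[T [P [P [A int]] * [A int]] -> [T [P [P [A int]] * [A str]]]]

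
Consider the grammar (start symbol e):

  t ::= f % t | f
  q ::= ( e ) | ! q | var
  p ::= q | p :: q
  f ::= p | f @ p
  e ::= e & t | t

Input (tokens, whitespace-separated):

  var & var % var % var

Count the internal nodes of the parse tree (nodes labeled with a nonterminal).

[e [e [t [f [p [q var]]]]] & [t [f [p [q var]]] % [t [f [p [q var]]] % [t [f [p [q var]]]]]]]

18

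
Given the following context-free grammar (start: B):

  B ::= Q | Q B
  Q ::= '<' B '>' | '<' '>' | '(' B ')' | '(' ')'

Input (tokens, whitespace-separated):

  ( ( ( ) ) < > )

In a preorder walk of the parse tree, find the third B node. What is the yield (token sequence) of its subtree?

[B [Q ( [B [Q ( [B [Q ( )]] )] [B [Q < >]]] )]]

( )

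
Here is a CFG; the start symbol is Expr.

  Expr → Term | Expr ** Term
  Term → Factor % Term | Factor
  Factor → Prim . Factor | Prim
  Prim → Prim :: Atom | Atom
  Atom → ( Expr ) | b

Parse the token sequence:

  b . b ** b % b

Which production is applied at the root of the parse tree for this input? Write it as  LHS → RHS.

Expr → Expr ** Term

[Expr [Expr [Term [Factor [Prim [Atom b]] . [Factor [Prim [Atom b]]]]]] ** [Term [Factor [Prim [Atom b]]] % [Term [Factor [Prim [Atom b]]]]]]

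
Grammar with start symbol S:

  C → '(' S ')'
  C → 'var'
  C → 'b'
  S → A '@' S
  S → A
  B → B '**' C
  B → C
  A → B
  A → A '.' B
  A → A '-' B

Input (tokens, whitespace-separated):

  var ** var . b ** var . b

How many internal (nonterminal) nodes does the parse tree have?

[S [A [A [A [B [B [C var]] ** [C var]]] . [B [B [C b]] ** [C var]]] . [B [C b]]]]

14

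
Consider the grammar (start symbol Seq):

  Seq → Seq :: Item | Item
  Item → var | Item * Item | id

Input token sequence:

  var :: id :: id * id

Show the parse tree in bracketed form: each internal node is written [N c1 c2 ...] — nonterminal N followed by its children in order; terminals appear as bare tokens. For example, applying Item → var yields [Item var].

[Seq [Seq [Seq [Item var]] :: [Item id]] :: [Item [Item id] * [Item id]]]

Seq
Seq :: Item
Seq :: Item :: Item
Item :: Item :: Item
var :: Item :: Item
var :: id :: Item
var :: id :: Item * Item
var :: id :: id * Item
var :: id :: id * id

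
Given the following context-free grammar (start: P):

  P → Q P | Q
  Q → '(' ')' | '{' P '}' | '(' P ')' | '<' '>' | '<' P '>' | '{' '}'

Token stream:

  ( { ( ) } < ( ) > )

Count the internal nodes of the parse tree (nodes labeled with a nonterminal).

10

[P [Q ( [P [Q { [P [Q ( )]] }] [P [Q < [P [Q ( )]] >]]] )]]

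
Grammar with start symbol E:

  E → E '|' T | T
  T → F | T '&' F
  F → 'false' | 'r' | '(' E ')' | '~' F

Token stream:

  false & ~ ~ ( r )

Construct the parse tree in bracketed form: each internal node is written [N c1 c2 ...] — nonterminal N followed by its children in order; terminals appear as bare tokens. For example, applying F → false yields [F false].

[E [T [T [F false]] & [F ~ [F ~ [F ( [E [T [F r]]] )]]]]]

E
T
T & F
F & F
false & F
false & ~ F
false & ~ ~ F
false & ~ ~ ( E )
false & ~ ~ ( T )
false & ~ ~ ( F )
false & ~ ~ ( r )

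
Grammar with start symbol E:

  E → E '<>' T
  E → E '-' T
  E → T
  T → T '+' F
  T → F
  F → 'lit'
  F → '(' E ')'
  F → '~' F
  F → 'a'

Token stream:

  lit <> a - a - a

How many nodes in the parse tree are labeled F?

4

[E [E [E [E [T [F lit]]] <> [T [F a]]] - [T [F a]]] - [T [F a]]]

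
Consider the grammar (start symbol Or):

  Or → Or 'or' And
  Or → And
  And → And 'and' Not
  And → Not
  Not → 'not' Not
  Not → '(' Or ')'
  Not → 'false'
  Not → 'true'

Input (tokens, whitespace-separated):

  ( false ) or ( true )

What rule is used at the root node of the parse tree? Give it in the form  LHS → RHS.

Or → Or 'or' And

[Or [Or [And [Not ( [Or [And [Not false]]] )]]] or [And [Not ( [Or [And [Not true]]] )]]]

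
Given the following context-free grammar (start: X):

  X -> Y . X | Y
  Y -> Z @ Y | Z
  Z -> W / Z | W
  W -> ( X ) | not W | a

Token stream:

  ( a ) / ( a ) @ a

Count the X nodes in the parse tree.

[X [Y [Z [W ( [X [Y [Z [W a]]]] )] / [Z [W ( [X [Y [Z [W a]]]] )]]] @ [Y [Z [W a]]]]]

3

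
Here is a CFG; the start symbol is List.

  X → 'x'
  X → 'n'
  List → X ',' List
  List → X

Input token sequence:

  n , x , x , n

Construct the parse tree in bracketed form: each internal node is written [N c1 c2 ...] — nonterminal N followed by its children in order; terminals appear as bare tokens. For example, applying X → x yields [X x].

[List [X n] , [List [X x] , [List [X x] , [List [X n]]]]]

List
X , List
n , List
n , X , List
n , x , List
n , x , X , List
n , x , x , List
n , x , x , X
n , x , x , n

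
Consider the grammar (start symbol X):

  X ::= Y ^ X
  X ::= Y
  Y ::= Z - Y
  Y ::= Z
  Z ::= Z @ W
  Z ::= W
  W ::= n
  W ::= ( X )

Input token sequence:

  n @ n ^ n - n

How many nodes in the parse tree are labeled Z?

[X [Y [Z [Z [W n]] @ [W n]]] ^ [X [Y [Z [W n]] - [Y [Z [W n]]]]]]

4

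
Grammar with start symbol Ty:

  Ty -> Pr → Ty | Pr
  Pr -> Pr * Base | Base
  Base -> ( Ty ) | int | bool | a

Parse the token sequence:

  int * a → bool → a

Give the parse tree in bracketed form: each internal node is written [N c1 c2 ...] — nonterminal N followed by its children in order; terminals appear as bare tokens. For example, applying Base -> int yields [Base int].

Ty
Pr → Ty
Pr * Base → Ty
Base * Base → Ty
int * Base → Ty
int * a → Ty
int * a → Pr → Ty
int * a → Base → Ty
int * a → bool → Ty
int * a → bool → Pr
int * a → bool → Base
int * a → bool → a

[Ty [Pr [Pr [Base int]] * [Base a]] → [Ty [Pr [Base bool]] → [Ty [Pr [Base a]]]]]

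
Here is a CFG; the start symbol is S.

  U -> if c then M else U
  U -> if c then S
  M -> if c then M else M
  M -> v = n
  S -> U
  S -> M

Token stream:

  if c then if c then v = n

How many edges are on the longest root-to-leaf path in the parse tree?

[S [U if c then [S [U if c then [S [M v = n]]]]]]

6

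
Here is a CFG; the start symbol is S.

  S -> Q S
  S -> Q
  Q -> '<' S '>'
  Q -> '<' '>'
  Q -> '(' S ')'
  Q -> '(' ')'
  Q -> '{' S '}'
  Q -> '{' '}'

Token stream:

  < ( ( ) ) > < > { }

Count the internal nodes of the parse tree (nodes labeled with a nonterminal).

10

[S [Q < [S [Q ( [S [Q ( )]] )]] >] [S [Q < >] [S [Q { }]]]]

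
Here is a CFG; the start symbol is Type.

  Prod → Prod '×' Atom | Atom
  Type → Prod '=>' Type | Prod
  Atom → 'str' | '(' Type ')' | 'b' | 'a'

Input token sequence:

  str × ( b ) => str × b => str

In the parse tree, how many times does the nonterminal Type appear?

4

[Type [Prod [Prod [Atom str]] × [Atom ( [Type [Prod [Atom b]]] )]] => [Type [Prod [Prod [Atom str]] × [Atom b]] => [Type [Prod [Atom str]]]]]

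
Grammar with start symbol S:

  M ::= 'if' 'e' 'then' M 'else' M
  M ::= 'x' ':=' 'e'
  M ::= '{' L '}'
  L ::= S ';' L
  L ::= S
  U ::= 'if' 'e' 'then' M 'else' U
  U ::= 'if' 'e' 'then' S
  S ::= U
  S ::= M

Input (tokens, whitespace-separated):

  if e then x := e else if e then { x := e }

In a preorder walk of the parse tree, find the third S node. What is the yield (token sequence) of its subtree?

[S [U if e then [M x := e] else [U if e then [S [M { [L [S [M x := e]]] }]]]]]

x := e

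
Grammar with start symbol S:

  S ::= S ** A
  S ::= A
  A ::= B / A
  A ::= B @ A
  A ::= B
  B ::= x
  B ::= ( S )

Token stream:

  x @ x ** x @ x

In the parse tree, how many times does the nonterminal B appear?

4

[S [S [A [B x] @ [A [B x]]]] ** [A [B x] @ [A [B x]]]]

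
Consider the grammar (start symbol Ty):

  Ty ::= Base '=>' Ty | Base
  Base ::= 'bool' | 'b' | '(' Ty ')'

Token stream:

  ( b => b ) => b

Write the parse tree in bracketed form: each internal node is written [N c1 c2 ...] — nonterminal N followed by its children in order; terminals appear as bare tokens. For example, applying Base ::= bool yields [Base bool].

Ty
Base => Ty
( Ty ) => Ty
( Base => Ty ) => Ty
( b => Ty ) => Ty
( b => Base ) => Ty
( b => b ) => Ty
( b => b ) => Base
( b => b ) => b

[Ty [Base ( [Ty [Base b] => [Ty [Base b]]] )] => [Ty [Base b]]]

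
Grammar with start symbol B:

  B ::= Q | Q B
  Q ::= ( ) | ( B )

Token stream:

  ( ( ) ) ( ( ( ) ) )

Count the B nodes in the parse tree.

[B [Q ( [B [Q ( )]] )] [B [Q ( [B [Q ( [B [Q ( )]] )]] )]]]

5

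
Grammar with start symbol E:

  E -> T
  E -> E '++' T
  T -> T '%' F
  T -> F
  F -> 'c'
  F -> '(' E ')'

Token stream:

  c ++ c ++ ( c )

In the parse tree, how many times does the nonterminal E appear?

4

[E [E [E [T [F c]]] ++ [T [F c]]] ++ [T [F ( [E [T [F c]]] )]]]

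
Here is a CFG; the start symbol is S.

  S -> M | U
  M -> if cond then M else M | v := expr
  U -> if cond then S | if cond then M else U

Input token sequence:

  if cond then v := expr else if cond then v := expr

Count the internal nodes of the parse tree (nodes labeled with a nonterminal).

6

[S [U if cond then [M v := expr] else [U if cond then [S [M v := expr]]]]]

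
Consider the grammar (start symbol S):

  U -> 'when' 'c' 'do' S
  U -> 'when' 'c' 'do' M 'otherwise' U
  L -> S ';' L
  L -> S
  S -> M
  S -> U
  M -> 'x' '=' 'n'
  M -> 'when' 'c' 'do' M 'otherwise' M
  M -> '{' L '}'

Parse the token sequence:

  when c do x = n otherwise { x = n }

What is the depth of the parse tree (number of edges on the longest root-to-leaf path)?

[S [M when c do [M x = n] otherwise [M { [L [S [M x = n]]] }]]]

6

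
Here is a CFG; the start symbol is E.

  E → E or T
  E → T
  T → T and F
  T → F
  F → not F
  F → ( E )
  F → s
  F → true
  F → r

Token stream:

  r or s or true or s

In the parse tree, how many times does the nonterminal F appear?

4

[E [E [E [E [T [F r]]] or [T [F s]]] or [T [F true]]] or [T [F s]]]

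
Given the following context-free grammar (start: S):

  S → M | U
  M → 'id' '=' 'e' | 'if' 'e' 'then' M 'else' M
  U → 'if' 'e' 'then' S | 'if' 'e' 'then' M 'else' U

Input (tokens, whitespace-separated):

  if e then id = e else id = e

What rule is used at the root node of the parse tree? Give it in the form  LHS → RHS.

[S [M if e then [M id = e] else [M id = e]]]

S → M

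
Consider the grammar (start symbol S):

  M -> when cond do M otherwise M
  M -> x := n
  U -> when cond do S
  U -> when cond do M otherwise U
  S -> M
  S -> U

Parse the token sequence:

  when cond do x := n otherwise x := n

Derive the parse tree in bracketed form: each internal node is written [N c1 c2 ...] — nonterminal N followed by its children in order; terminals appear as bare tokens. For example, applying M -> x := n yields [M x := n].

S
M
when cond do M otherwise M
when cond do x := n otherwise M
when cond do x := n otherwise x := n

[S [M when cond do [M x := n] otherwise [M x := n]]]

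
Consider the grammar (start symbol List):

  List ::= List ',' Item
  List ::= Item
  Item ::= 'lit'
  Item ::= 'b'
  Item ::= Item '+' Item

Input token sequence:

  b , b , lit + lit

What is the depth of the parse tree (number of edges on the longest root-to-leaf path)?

[List [List [List [Item b]] , [Item b]] , [Item [Item lit] + [Item lit]]]

4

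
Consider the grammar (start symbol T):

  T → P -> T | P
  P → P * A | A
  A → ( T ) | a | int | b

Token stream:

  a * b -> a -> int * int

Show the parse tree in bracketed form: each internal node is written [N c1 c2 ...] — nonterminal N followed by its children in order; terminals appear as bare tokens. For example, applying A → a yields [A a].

[T [P [P [A a]] * [A b]] -> [T [P [A a]] -> [T [P [P [A int]] * [A int]]]]]

T
P -> T
P * A -> T
A * A -> T
a * A -> T
a * b -> T
a * b -> P -> T
a * b -> A -> T
a * b -> a -> T
a * b -> a -> P
a * b -> a -> P * A
a * b -> a -> A * A
a * b -> a -> int * A
a * b -> a -> int * int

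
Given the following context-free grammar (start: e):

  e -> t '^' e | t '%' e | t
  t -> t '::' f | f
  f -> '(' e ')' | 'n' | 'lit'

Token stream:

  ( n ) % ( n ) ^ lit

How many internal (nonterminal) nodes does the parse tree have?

15

[e [t [f ( [e [t [f n]]] )]] % [e [t [f ( [e [t [f n]]] )]] ^ [e [t [f lit]]]]]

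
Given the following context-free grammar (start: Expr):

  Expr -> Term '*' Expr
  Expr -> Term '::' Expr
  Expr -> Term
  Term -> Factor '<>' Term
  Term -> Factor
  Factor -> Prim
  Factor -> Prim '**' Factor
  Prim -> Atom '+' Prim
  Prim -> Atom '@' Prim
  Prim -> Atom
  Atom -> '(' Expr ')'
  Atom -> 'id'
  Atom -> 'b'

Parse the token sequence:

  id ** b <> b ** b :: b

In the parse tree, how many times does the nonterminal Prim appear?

[Expr [Term [Factor [Prim [Atom id]] ** [Factor [Prim [Atom b]]]] <> [Term [Factor [Prim [Atom b]] ** [Factor [Prim [Atom b]]]]]] :: [Expr [Term [Factor [Prim [Atom b]]]]]]

5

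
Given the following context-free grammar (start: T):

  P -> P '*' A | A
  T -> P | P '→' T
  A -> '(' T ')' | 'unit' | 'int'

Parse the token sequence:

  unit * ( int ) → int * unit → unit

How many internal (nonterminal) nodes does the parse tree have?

16

[T [P [P [A unit]] * [A ( [T [P [A int]]] )]] → [T [P [P [A int]] * [A unit]] → [T [P [A unit]]]]]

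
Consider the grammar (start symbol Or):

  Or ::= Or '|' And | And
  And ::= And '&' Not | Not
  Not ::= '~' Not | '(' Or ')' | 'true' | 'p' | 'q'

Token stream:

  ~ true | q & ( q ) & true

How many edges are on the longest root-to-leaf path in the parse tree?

7

[Or [Or [And [Not ~ [Not true]]]] | [And [And [And [Not q]] & [Not ( [Or [And [Not q]]] )]] & [Not true]]]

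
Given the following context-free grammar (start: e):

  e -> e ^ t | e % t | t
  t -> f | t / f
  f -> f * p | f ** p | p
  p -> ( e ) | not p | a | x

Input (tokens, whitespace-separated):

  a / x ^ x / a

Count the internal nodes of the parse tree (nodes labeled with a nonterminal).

[e [e [t [t [f [p a]]] / [f [p x]]]] ^ [t [t [f [p x]]] / [f [p a]]]]

14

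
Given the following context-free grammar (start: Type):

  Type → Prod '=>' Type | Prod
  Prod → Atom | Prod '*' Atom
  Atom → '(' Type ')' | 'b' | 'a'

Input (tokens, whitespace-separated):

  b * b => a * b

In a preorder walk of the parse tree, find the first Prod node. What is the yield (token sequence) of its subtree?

[Type [Prod [Prod [Atom b]] * [Atom b]] => [Type [Prod [Prod [Atom a]] * [Atom b]]]]

b * b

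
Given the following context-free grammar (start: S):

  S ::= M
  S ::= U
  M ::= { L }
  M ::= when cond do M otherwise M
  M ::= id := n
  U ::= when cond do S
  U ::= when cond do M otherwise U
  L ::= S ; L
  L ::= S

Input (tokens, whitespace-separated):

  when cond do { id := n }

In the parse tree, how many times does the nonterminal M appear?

2

[S [U when cond do [S [M { [L [S [M id := n]]] }]]]]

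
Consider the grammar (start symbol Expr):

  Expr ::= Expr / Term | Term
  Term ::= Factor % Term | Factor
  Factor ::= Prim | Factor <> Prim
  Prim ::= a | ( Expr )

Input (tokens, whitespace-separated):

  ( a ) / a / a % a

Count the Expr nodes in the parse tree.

[Expr [Expr [Expr [Term [Factor [Prim ( [Expr [Term [Factor [Prim a]]]] )]]]] / [Term [Factor [Prim a]]]] / [Term [Factor [Prim a]] % [Term [Factor [Prim a]]]]]

4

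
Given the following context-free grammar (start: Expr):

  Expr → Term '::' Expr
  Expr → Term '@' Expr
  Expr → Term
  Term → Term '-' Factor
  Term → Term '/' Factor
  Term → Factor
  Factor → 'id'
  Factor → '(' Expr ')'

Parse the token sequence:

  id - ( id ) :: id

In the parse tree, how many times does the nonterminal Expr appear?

[Expr [Term [Term [Factor id]] - [Factor ( [Expr [Term [Factor id]]] )]] :: [Expr [Term [Factor id]]]]

3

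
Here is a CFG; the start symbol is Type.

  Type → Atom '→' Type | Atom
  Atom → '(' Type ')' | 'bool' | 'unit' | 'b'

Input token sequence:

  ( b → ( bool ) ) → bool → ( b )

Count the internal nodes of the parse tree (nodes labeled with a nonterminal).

[Type [Atom ( [Type [Atom b] → [Type [Atom ( [Type [Atom bool]] )]]] )] → [Type [Atom bool] → [Type [Atom ( [Type [Atom b]] )]]]]

14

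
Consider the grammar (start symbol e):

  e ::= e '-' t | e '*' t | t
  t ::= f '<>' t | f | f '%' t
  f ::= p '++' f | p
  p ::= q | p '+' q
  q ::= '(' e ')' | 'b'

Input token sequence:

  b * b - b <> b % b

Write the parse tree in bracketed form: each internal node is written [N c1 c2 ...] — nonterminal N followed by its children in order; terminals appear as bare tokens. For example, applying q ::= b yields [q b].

[e [e [e [t [f [p [q b]]]]] * [t [f [p [q b]]]]] - [t [f [p [q b]]] <> [t [f [p [q b]]] % [t [f [p [q b]]]]]]]

e
e - t
e * t - t
t * t - t
f * t - t
p * t - t
q * t - t
b * t - t
b * f - t
b * p - t
b * q - t
b * b - t
b * b - f <> t
b * b - p <> t
b * b - q <> t
b * b - b <> t
b * b - b <> f % t
b * b - b <> p % t
b * b - b <> q % t
b * b - b <> b % t
b * b - b <> b % f
b * b - b <> b % p
b * b - b <> b % q
b * b - b <> b % b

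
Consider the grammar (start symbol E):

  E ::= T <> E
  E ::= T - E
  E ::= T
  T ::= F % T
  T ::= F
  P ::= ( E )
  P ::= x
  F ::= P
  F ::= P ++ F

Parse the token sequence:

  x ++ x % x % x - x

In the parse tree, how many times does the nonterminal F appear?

[E [T [F [P x] ++ [F [P x]]] % [T [F [P x]] % [T [F [P x]]]]] - [E [T [F [P x]]]]]

5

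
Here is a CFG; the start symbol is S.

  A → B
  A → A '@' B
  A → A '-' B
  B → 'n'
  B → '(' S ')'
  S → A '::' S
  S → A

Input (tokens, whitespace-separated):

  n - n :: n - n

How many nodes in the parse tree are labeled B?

[S [A [A [B n]] - [B n]] :: [S [A [A [B n]] - [B n]]]]

4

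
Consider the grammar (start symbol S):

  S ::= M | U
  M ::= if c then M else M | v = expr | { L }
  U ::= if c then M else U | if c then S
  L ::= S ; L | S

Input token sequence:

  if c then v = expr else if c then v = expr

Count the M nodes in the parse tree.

[S [U if c then [M v = expr] else [U if c then [S [M v = expr]]]]]

2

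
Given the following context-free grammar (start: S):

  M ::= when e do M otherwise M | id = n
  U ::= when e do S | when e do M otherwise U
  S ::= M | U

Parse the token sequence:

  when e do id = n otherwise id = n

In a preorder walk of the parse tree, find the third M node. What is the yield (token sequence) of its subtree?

id = n

[S [M when e do [M id = n] otherwise [M id = n]]]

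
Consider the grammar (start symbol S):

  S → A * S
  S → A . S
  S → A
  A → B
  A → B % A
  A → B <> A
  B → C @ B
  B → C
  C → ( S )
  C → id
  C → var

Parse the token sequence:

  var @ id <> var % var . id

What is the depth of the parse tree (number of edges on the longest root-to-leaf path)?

6

[S [A [B [C var] @ [B [C id]]] <> [A [B [C var]] % [A [B [C var]]]]] . [S [A [B [C id]]]]]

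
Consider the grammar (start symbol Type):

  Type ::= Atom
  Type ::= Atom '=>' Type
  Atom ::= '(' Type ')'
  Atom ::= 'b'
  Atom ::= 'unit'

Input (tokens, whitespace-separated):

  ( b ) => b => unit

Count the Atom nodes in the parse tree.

[Type [Atom ( [Type [Atom b]] )] => [Type [Atom b] => [Type [Atom unit]]]]

4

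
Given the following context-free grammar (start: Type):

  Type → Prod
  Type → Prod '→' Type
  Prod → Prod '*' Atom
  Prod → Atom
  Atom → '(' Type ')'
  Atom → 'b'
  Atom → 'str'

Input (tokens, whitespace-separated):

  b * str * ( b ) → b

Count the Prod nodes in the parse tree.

5

[Type [Prod [Prod [Prod [Atom b]] * [Atom str]] * [Atom ( [Type [Prod [Atom b]]] )]] → [Type [Prod [Atom b]]]]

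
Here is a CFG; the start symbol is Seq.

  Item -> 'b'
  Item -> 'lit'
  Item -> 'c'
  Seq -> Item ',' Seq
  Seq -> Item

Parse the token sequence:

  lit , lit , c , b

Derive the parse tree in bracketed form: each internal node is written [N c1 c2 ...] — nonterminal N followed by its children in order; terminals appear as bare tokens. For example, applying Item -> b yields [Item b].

Seq
Item , Seq
lit , Seq
lit , Item , Seq
lit , lit , Seq
lit , lit , Item , Seq
lit , lit , c , Seq
lit , lit , c , Item
lit , lit , c , b

[Seq [Item lit] , [Seq [Item lit] , [Seq [Item c] , [Seq [Item b]]]]]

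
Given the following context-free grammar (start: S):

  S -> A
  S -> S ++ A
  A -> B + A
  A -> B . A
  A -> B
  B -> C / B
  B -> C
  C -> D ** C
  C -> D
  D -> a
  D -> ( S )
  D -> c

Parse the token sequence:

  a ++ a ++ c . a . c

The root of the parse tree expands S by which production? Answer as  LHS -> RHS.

S -> S ++ A

[S [S [S [A [B [C [D a]]]]] ++ [A [B [C [D a]]]]] ++ [A [B [C [D c]]] . [A [B [C [D a]]] . [A [B [C [D c]]]]]]]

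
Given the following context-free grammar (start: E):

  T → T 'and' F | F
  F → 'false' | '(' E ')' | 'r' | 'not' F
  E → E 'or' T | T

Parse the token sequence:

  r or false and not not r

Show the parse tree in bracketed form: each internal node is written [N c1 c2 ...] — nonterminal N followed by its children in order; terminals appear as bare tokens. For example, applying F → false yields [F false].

[E [E [T [F r]]] or [T [T [F false]] and [F not [F not [F r]]]]]

E
E or T
T or T
F or T
r or T
r or T and F
r or F and F
r or false and F
r or false and not F
r or false and not not F
r or false and not not r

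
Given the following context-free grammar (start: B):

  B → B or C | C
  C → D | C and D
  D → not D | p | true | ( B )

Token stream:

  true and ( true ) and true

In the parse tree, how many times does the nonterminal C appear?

4

[B [C [C [C [D true]] and [D ( [B [C [D true]]] )]] and [D true]]]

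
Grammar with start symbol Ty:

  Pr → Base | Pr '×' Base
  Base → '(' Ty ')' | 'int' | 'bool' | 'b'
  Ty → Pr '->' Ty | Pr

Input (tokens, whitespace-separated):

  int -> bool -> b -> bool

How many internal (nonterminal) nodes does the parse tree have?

[Ty [Pr [Base int]] -> [Ty [Pr [Base bool]] -> [Ty [Pr [Base b]] -> [Ty [Pr [Base bool]]]]]]

12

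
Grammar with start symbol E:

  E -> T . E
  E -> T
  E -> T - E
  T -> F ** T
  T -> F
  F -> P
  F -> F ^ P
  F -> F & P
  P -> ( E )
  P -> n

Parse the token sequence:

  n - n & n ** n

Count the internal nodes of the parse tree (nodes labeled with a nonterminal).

13

[E [T [F [P n]]] - [E [T [F [F [P n]] & [P n]] ** [T [F [P n]]]]]]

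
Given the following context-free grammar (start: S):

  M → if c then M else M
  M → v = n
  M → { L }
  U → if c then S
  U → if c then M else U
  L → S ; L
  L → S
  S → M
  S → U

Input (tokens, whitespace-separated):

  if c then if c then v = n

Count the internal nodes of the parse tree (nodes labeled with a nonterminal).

6

[S [U if c then [S [U if c then [S [M v = n]]]]]]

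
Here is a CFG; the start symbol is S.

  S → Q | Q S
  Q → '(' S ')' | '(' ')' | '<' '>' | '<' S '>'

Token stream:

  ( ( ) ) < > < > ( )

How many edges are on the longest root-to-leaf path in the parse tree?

5

[S [Q ( [S [Q ( )]] )] [S [Q < >] [S [Q < >] [S [Q ( )]]]]]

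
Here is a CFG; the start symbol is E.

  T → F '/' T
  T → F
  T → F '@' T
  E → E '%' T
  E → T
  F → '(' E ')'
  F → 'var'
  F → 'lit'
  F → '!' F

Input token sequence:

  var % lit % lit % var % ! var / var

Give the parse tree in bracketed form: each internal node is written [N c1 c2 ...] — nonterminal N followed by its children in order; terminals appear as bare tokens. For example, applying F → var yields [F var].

[E [E [E [E [E [T [F var]]] % [T [F lit]]] % [T [F lit]]] % [T [F var]]] % [T [F ! [F var]] / [T [F var]]]]

E
E % T
E % T % T
E % T % T % T
E % T % T % T % T
T % T % T % T % T
F % T % T % T % T
var % T % T % T % T
var % F % T % T % T
var % lit % T % T % T
var % lit % F % T % T
var % lit % lit % T % T
var % lit % lit % F % T
var % lit % lit % var % T
var % lit % lit % var % F / T
var % lit % lit % var % ! F / T
var % lit % lit % var % ! var / T
var % lit % lit % var % ! var / F
var % lit % lit % var % ! var / var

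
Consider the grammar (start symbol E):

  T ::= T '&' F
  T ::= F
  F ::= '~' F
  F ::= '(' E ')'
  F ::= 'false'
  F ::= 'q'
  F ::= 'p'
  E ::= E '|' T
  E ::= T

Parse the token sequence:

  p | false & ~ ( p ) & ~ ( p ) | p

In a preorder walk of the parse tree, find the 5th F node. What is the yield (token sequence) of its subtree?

p

[E [E [E [T [F p]]] | [T [T [T [F false]] & [F ~ [F ( [E [T [F p]]] )]]] & [F ~ [F ( [E [T [F p]]] )]]]] | [T [F p]]]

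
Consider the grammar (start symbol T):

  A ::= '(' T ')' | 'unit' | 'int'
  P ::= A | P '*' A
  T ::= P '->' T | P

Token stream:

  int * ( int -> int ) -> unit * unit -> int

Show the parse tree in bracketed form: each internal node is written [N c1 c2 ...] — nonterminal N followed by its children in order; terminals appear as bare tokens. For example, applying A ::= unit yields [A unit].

[T [P [P [A int]] * [A ( [T [P [A int]] -> [T [P [A int]]]] )]] -> [T [P [P [A unit]] * [A unit]] -> [T [P [A int]]]]]

T
P -> T
P * A -> T
A * A -> T
int * A -> T
int * ( T ) -> T
int * ( P -> T ) -> T
int * ( A -> T ) -> T
int * ( int -> T ) -> T
int * ( int -> P ) -> T
int * ( int -> A ) -> T
int * ( int -> int ) -> T
int * ( int -> int ) -> P -> T
int * ( int -> int ) -> P * A -> T
int * ( int -> int ) -> A * A -> T
int * ( int -> int ) -> unit * A -> T
int * ( int -> int ) -> unit * unit -> T
int * ( int -> int ) -> unit * unit -> P
int * ( int -> int ) -> unit * unit -> A
int * ( int -> int ) -> unit * unit -> int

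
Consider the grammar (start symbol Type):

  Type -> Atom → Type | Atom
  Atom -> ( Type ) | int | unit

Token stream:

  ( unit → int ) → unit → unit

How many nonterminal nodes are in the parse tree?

[Type [Atom ( [Type [Atom unit] → [Type [Atom int]]] )] → [Type [Atom unit] → [Type [Atom unit]]]]

10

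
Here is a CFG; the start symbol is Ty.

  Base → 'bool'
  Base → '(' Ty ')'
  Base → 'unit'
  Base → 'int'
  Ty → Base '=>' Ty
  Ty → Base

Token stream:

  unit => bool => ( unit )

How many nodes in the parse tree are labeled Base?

4

[Ty [Base unit] => [Ty [Base bool] => [Ty [Base ( [Ty [Base unit]] )]]]]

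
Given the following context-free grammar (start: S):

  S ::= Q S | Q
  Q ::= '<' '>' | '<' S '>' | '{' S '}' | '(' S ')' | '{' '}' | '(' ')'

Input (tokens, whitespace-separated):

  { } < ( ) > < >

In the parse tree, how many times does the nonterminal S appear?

4

[S [Q { }] [S [Q < [S [Q ( )]] >] [S [Q < >]]]]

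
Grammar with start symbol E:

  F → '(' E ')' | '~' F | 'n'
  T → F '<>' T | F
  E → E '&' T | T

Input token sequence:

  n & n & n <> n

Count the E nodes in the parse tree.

[E [E [E [T [F n]]] & [T [F n]]] & [T [F n] <> [T [F n]]]]

3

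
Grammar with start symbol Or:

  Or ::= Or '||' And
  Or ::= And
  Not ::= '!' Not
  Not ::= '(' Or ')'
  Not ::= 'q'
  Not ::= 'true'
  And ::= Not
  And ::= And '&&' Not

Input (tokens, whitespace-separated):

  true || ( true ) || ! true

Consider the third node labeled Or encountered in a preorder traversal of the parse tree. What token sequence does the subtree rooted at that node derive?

true

[Or [Or [Or [And [Not true]]] || [And [Not ( [Or [And [Not true]]] )]]] || [And [Not ! [Not true]]]]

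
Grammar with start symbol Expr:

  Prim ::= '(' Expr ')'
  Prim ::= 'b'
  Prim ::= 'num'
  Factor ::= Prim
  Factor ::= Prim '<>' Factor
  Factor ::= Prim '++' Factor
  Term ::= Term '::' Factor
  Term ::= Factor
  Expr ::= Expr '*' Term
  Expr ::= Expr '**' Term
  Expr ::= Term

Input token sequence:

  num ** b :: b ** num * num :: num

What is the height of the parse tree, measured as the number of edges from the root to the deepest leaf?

7

[Expr [Expr [Expr [Expr [Term [Factor [Prim num]]]] ** [Term [Term [Factor [Prim b]]] :: [Factor [Prim b]]]] ** [Term [Factor [Prim num]]]] * [Term [Term [Factor [Prim num]]] :: [Factor [Prim num]]]]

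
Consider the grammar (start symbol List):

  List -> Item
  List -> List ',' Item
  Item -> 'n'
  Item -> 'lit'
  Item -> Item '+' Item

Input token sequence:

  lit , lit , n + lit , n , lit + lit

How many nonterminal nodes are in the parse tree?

14

[List [List [List [List [List [Item lit]] , [Item lit]] , [Item [Item n] + [Item lit]]] , [Item n]] , [Item [Item lit] + [Item lit]]]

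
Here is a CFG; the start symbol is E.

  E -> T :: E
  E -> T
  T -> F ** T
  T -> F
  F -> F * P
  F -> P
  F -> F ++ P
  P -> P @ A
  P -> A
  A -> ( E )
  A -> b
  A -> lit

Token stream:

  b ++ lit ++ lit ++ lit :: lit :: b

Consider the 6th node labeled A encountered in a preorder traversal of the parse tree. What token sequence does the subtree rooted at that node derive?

b

[E [T [F [F [F [F [P [A b]]] ++ [P [A lit]]] ++ [P [A lit]]] ++ [P [A lit]]]] :: [E [T [F [P [A lit]]]] :: [E [T [F [P [A b]]]]]]]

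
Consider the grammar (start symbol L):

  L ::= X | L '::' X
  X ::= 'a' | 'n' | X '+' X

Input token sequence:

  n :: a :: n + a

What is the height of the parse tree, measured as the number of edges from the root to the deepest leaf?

[L [L [L [X n]] :: [X a]] :: [X [X n] + [X a]]]

4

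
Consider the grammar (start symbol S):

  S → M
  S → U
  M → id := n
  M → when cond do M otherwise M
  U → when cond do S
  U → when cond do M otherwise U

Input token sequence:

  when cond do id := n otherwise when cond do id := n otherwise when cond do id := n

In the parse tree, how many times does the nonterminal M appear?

[S [U when cond do [M id := n] otherwise [U when cond do [M id := n] otherwise [U when cond do [S [M id := n]]]]]]

3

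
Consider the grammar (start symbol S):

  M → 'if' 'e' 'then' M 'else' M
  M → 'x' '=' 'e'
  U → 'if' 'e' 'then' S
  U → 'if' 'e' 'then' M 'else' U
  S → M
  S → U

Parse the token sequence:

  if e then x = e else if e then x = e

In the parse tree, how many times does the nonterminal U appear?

[S [U if e then [M x = e] else [U if e then [S [M x = e]]]]]

2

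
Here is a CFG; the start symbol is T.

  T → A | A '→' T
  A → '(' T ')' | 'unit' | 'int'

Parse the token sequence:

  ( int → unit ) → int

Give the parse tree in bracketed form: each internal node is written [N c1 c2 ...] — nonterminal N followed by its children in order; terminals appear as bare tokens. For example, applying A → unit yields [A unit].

[T [A ( [T [A int] → [T [A unit]]] )] → [T [A int]]]

T
A → T
( T ) → T
( A → T ) → T
( int → T ) → T
( int → A ) → T
( int → unit ) → T
( int → unit ) → A
( int → unit ) → int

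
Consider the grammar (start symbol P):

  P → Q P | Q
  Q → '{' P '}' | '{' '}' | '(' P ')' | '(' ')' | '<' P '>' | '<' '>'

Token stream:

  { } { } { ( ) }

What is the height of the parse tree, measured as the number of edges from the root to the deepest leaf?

[P [Q { }] [P [Q { }] [P [Q { [P [Q ( )]] }]]]]

6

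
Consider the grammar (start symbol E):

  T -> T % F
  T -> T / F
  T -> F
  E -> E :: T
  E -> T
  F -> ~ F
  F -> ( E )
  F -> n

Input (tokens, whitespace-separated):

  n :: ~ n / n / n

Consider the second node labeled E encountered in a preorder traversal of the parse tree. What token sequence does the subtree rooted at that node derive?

[E [E [T [F n]]] :: [T [T [T [F ~ [F n]]] / [F n]] / [F n]]]

n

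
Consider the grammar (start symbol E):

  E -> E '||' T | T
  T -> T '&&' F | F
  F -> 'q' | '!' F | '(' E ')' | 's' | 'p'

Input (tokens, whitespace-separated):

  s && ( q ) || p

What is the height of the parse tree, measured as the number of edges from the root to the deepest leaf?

[E [E [T [T [F s]] && [F ( [E [T [F q]]] )]]] || [T [F p]]]

7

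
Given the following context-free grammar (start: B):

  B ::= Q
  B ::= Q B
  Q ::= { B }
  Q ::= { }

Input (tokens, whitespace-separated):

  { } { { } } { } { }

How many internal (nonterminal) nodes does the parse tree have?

[B [Q { }] [B [Q { [B [Q { }]] }] [B [Q { }] [B [Q { }]]]]]

10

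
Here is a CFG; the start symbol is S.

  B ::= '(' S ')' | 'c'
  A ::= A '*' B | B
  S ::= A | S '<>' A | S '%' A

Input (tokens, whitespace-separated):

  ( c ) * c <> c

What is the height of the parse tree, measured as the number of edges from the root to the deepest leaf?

[S [S [A [A [B ( [S [A [B c]]] )]] * [B c]]] <> [A [B c]]]

8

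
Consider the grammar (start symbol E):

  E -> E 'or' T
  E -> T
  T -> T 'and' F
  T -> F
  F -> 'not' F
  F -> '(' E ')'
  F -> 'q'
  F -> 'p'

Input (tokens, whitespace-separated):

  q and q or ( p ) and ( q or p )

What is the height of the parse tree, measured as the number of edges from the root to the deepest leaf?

[E [E [T [T [F q]] and [F q]]] or [T [T [F ( [E [T [F p]]] )]] and [F ( [E [E [T [F q]]] or [T [F p]]] )]]]

7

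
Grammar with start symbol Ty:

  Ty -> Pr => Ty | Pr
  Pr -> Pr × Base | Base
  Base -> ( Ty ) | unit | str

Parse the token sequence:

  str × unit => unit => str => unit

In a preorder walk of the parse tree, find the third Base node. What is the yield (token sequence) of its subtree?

[Ty [Pr [Pr [Base str]] × [Base unit]] => [Ty [Pr [Base unit]] => [Ty [Pr [Base str]] => [Ty [Pr [Base unit]]]]]]

unit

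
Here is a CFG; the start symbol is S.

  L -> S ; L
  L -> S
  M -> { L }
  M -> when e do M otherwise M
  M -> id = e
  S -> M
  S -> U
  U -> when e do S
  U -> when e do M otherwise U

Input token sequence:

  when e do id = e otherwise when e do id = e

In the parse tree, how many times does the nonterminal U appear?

2

[S [U when e do [M id = e] otherwise [U when e do [S [M id = e]]]]]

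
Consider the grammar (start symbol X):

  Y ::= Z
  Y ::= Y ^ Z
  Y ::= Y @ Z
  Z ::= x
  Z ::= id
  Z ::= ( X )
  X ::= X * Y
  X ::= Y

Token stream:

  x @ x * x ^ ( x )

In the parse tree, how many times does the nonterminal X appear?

3

[X [X [Y [Y [Z x]] @ [Z x]]] * [Y [Y [Z x]] ^ [Z ( [X [Y [Z x]]] )]]]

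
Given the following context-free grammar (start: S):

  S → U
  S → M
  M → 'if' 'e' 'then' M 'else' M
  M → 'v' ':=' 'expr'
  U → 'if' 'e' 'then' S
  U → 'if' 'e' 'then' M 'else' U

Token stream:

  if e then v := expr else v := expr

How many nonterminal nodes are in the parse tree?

4

[S [M if e then [M v := expr] else [M v := expr]]]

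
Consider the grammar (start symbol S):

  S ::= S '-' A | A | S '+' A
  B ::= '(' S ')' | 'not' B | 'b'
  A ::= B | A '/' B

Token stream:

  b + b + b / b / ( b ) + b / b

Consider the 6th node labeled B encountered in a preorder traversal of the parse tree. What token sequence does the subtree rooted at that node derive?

[S [S [S [S [A [B b]]] + [A [B b]]] + [A [A [A [B b]] / [B b]] / [B ( [S [A [B b]]] )]]] + [A [A [B b]] / [B b]]]

b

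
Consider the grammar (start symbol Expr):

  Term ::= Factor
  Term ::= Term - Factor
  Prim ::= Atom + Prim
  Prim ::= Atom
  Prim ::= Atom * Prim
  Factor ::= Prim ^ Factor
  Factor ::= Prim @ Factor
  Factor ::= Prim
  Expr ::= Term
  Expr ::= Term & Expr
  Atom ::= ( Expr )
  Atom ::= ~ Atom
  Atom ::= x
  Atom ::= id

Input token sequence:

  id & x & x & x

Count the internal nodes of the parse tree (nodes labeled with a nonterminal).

20

[Expr [Term [Factor [Prim [Atom id]]]] & [Expr [Term [Factor [Prim [Atom x]]]] & [Expr [Term [Factor [Prim [Atom x]]]] & [Expr [Term [Factor [Prim [Atom x]]]]]]]]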